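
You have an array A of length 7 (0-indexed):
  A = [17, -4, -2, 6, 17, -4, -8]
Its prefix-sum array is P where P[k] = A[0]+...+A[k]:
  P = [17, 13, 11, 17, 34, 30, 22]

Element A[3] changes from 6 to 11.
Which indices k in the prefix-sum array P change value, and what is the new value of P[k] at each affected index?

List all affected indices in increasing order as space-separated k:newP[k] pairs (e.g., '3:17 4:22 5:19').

Answer: 3:22 4:39 5:35 6:27

Derivation:
P[k] = A[0] + ... + A[k]
P[k] includes A[3] iff k >= 3
Affected indices: 3, 4, ..., 6; delta = 5
  P[3]: 17 + 5 = 22
  P[4]: 34 + 5 = 39
  P[5]: 30 + 5 = 35
  P[6]: 22 + 5 = 27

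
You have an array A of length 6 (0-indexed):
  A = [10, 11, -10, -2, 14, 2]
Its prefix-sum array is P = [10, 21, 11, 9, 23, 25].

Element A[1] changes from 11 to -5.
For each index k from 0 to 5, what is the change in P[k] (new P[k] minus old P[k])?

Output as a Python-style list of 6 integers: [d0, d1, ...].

Element change: A[1] 11 -> -5, delta = -16
For k < 1: P[k] unchanged, delta_P[k] = 0
For k >= 1: P[k] shifts by exactly -16
Delta array: [0, -16, -16, -16, -16, -16]

Answer: [0, -16, -16, -16, -16, -16]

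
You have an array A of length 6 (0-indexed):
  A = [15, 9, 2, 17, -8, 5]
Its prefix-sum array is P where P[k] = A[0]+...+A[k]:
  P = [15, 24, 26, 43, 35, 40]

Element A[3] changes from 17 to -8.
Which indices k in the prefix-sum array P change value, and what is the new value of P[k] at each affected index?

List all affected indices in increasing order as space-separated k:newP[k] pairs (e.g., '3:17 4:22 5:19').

Answer: 3:18 4:10 5:15

Derivation:
P[k] = A[0] + ... + A[k]
P[k] includes A[3] iff k >= 3
Affected indices: 3, 4, ..., 5; delta = -25
  P[3]: 43 + -25 = 18
  P[4]: 35 + -25 = 10
  P[5]: 40 + -25 = 15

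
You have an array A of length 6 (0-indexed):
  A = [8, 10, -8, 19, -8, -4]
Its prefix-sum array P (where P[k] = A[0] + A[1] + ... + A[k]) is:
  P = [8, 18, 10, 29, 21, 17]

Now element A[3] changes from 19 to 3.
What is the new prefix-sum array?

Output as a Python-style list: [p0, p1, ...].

Answer: [8, 18, 10, 13, 5, 1]

Derivation:
Change: A[3] 19 -> 3, delta = -16
P[k] for k < 3: unchanged (A[3] not included)
P[k] for k >= 3: shift by delta = -16
  P[0] = 8 + 0 = 8
  P[1] = 18 + 0 = 18
  P[2] = 10 + 0 = 10
  P[3] = 29 + -16 = 13
  P[4] = 21 + -16 = 5
  P[5] = 17 + -16 = 1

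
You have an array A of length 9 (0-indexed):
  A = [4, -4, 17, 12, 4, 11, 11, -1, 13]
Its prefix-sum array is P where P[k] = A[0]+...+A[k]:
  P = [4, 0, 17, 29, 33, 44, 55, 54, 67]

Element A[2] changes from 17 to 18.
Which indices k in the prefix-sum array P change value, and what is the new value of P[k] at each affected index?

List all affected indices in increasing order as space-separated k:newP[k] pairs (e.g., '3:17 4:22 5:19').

P[k] = A[0] + ... + A[k]
P[k] includes A[2] iff k >= 2
Affected indices: 2, 3, ..., 8; delta = 1
  P[2]: 17 + 1 = 18
  P[3]: 29 + 1 = 30
  P[4]: 33 + 1 = 34
  P[5]: 44 + 1 = 45
  P[6]: 55 + 1 = 56
  P[7]: 54 + 1 = 55
  P[8]: 67 + 1 = 68

Answer: 2:18 3:30 4:34 5:45 6:56 7:55 8:68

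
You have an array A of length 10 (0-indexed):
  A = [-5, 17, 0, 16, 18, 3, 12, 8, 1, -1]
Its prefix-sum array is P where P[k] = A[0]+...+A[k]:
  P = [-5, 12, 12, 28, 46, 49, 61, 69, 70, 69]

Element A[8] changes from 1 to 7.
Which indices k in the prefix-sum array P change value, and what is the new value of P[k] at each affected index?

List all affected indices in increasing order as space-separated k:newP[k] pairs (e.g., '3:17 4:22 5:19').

P[k] = A[0] + ... + A[k]
P[k] includes A[8] iff k >= 8
Affected indices: 8, 9, ..., 9; delta = 6
  P[8]: 70 + 6 = 76
  P[9]: 69 + 6 = 75

Answer: 8:76 9:75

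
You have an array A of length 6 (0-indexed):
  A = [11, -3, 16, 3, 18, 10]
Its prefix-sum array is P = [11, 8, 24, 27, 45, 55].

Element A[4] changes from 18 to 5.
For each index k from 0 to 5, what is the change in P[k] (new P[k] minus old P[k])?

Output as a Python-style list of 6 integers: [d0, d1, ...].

Element change: A[4] 18 -> 5, delta = -13
For k < 4: P[k] unchanged, delta_P[k] = 0
For k >= 4: P[k] shifts by exactly -13
Delta array: [0, 0, 0, 0, -13, -13]

Answer: [0, 0, 0, 0, -13, -13]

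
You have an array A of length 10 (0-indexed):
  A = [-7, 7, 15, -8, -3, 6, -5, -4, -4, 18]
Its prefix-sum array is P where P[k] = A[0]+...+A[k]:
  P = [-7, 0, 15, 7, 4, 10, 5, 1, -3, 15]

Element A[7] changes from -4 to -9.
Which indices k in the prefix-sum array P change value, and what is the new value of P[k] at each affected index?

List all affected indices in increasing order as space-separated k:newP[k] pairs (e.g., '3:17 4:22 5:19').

P[k] = A[0] + ... + A[k]
P[k] includes A[7] iff k >= 7
Affected indices: 7, 8, ..., 9; delta = -5
  P[7]: 1 + -5 = -4
  P[8]: -3 + -5 = -8
  P[9]: 15 + -5 = 10

Answer: 7:-4 8:-8 9:10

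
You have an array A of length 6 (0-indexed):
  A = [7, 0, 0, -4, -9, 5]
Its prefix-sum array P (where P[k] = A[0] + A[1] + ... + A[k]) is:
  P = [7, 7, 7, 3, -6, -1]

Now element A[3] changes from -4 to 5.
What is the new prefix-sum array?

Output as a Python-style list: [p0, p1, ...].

Answer: [7, 7, 7, 12, 3, 8]

Derivation:
Change: A[3] -4 -> 5, delta = 9
P[k] for k < 3: unchanged (A[3] not included)
P[k] for k >= 3: shift by delta = 9
  P[0] = 7 + 0 = 7
  P[1] = 7 + 0 = 7
  P[2] = 7 + 0 = 7
  P[3] = 3 + 9 = 12
  P[4] = -6 + 9 = 3
  P[5] = -1 + 9 = 8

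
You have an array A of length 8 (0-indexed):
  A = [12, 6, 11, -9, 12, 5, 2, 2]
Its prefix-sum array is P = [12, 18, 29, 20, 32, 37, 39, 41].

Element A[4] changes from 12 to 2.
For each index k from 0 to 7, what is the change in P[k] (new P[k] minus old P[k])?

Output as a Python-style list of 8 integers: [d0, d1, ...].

Answer: [0, 0, 0, 0, -10, -10, -10, -10]

Derivation:
Element change: A[4] 12 -> 2, delta = -10
For k < 4: P[k] unchanged, delta_P[k] = 0
For k >= 4: P[k] shifts by exactly -10
Delta array: [0, 0, 0, 0, -10, -10, -10, -10]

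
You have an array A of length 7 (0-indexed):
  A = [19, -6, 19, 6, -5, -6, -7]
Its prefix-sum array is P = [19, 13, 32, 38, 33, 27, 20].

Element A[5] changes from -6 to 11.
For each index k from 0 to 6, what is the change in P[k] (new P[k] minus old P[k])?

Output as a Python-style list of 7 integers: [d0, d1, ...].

Element change: A[5] -6 -> 11, delta = 17
For k < 5: P[k] unchanged, delta_P[k] = 0
For k >= 5: P[k] shifts by exactly 17
Delta array: [0, 0, 0, 0, 0, 17, 17]

Answer: [0, 0, 0, 0, 0, 17, 17]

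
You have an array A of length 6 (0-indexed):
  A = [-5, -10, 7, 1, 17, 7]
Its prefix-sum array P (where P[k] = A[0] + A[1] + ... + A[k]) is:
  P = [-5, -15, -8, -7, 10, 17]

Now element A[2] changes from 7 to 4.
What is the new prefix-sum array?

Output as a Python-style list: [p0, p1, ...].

Answer: [-5, -15, -11, -10, 7, 14]

Derivation:
Change: A[2] 7 -> 4, delta = -3
P[k] for k < 2: unchanged (A[2] not included)
P[k] for k >= 2: shift by delta = -3
  P[0] = -5 + 0 = -5
  P[1] = -15 + 0 = -15
  P[2] = -8 + -3 = -11
  P[3] = -7 + -3 = -10
  P[4] = 10 + -3 = 7
  P[5] = 17 + -3 = 14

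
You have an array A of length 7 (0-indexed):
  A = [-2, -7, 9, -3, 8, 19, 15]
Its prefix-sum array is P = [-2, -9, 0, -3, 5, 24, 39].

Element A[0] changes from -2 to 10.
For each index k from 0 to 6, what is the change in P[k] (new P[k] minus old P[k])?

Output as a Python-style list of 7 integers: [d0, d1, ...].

Element change: A[0] -2 -> 10, delta = 12
For k < 0: P[k] unchanged, delta_P[k] = 0
For k >= 0: P[k] shifts by exactly 12
Delta array: [12, 12, 12, 12, 12, 12, 12]

Answer: [12, 12, 12, 12, 12, 12, 12]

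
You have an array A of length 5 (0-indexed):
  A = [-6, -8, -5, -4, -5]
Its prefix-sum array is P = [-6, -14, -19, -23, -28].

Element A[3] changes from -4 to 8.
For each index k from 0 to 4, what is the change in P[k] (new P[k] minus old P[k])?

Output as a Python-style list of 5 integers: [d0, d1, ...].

Element change: A[3] -4 -> 8, delta = 12
For k < 3: P[k] unchanged, delta_P[k] = 0
For k >= 3: P[k] shifts by exactly 12
Delta array: [0, 0, 0, 12, 12]

Answer: [0, 0, 0, 12, 12]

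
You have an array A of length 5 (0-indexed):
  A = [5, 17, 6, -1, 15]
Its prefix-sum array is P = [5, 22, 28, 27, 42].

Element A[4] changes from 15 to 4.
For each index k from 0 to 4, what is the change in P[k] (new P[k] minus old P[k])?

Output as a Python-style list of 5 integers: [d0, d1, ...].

Answer: [0, 0, 0, 0, -11]

Derivation:
Element change: A[4] 15 -> 4, delta = -11
For k < 4: P[k] unchanged, delta_P[k] = 0
For k >= 4: P[k] shifts by exactly -11
Delta array: [0, 0, 0, 0, -11]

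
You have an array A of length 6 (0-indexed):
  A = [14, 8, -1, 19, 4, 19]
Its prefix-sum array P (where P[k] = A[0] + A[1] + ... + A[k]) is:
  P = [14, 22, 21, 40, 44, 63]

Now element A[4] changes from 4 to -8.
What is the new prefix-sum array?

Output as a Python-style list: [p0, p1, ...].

Change: A[4] 4 -> -8, delta = -12
P[k] for k < 4: unchanged (A[4] not included)
P[k] for k >= 4: shift by delta = -12
  P[0] = 14 + 0 = 14
  P[1] = 22 + 0 = 22
  P[2] = 21 + 0 = 21
  P[3] = 40 + 0 = 40
  P[4] = 44 + -12 = 32
  P[5] = 63 + -12 = 51

Answer: [14, 22, 21, 40, 32, 51]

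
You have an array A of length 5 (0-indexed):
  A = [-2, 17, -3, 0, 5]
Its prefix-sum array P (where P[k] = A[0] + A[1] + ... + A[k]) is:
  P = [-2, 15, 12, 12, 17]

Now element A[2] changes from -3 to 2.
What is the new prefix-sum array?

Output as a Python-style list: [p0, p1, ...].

Change: A[2] -3 -> 2, delta = 5
P[k] for k < 2: unchanged (A[2] not included)
P[k] for k >= 2: shift by delta = 5
  P[0] = -2 + 0 = -2
  P[1] = 15 + 0 = 15
  P[2] = 12 + 5 = 17
  P[3] = 12 + 5 = 17
  P[4] = 17 + 5 = 22

Answer: [-2, 15, 17, 17, 22]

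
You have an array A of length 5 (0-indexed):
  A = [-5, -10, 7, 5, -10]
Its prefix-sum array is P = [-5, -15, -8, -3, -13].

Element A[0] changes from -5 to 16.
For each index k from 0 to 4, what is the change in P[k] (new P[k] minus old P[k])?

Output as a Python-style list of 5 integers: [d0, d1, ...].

Answer: [21, 21, 21, 21, 21]

Derivation:
Element change: A[0] -5 -> 16, delta = 21
For k < 0: P[k] unchanged, delta_P[k] = 0
For k >= 0: P[k] shifts by exactly 21
Delta array: [21, 21, 21, 21, 21]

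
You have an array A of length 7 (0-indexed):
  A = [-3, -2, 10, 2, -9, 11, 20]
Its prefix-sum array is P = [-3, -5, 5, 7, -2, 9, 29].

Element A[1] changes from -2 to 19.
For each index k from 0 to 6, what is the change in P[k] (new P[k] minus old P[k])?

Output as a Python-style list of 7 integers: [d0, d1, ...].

Answer: [0, 21, 21, 21, 21, 21, 21]

Derivation:
Element change: A[1] -2 -> 19, delta = 21
For k < 1: P[k] unchanged, delta_P[k] = 0
For k >= 1: P[k] shifts by exactly 21
Delta array: [0, 21, 21, 21, 21, 21, 21]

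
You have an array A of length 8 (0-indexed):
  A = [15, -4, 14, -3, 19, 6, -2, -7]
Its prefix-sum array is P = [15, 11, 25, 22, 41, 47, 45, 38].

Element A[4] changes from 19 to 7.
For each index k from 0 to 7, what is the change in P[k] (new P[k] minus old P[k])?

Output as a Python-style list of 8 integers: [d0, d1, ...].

Answer: [0, 0, 0, 0, -12, -12, -12, -12]

Derivation:
Element change: A[4] 19 -> 7, delta = -12
For k < 4: P[k] unchanged, delta_P[k] = 0
For k >= 4: P[k] shifts by exactly -12
Delta array: [0, 0, 0, 0, -12, -12, -12, -12]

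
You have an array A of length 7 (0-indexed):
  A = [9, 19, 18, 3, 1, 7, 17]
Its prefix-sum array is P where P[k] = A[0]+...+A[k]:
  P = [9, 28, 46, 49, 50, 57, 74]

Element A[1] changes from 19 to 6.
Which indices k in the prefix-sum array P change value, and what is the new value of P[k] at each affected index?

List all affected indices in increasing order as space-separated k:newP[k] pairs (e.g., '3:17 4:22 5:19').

P[k] = A[0] + ... + A[k]
P[k] includes A[1] iff k >= 1
Affected indices: 1, 2, ..., 6; delta = -13
  P[1]: 28 + -13 = 15
  P[2]: 46 + -13 = 33
  P[3]: 49 + -13 = 36
  P[4]: 50 + -13 = 37
  P[5]: 57 + -13 = 44
  P[6]: 74 + -13 = 61

Answer: 1:15 2:33 3:36 4:37 5:44 6:61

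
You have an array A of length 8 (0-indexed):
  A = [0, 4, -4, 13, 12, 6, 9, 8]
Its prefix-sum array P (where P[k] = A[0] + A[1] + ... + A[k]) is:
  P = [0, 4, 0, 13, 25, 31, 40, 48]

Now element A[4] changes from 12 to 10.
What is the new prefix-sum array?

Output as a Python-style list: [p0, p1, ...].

Answer: [0, 4, 0, 13, 23, 29, 38, 46]

Derivation:
Change: A[4] 12 -> 10, delta = -2
P[k] for k < 4: unchanged (A[4] not included)
P[k] for k >= 4: shift by delta = -2
  P[0] = 0 + 0 = 0
  P[1] = 4 + 0 = 4
  P[2] = 0 + 0 = 0
  P[3] = 13 + 0 = 13
  P[4] = 25 + -2 = 23
  P[5] = 31 + -2 = 29
  P[6] = 40 + -2 = 38
  P[7] = 48 + -2 = 46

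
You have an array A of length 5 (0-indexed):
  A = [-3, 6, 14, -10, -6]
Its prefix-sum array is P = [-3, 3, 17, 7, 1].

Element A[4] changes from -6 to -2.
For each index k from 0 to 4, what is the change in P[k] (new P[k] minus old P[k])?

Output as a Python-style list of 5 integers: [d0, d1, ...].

Element change: A[4] -6 -> -2, delta = 4
For k < 4: P[k] unchanged, delta_P[k] = 0
For k >= 4: P[k] shifts by exactly 4
Delta array: [0, 0, 0, 0, 4]

Answer: [0, 0, 0, 0, 4]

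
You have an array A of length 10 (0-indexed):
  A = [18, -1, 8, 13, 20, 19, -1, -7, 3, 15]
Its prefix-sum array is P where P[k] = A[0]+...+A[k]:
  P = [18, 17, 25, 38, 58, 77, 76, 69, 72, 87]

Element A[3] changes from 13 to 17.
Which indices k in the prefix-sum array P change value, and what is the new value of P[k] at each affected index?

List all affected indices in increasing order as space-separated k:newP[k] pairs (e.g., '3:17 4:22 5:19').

Answer: 3:42 4:62 5:81 6:80 7:73 8:76 9:91

Derivation:
P[k] = A[0] + ... + A[k]
P[k] includes A[3] iff k >= 3
Affected indices: 3, 4, ..., 9; delta = 4
  P[3]: 38 + 4 = 42
  P[4]: 58 + 4 = 62
  P[5]: 77 + 4 = 81
  P[6]: 76 + 4 = 80
  P[7]: 69 + 4 = 73
  P[8]: 72 + 4 = 76
  P[9]: 87 + 4 = 91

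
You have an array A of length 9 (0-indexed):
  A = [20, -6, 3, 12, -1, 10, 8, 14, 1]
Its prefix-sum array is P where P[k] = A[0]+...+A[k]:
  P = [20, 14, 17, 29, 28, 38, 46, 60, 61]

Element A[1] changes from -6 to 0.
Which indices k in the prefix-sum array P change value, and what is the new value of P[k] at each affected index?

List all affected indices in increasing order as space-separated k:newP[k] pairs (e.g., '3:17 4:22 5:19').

Answer: 1:20 2:23 3:35 4:34 5:44 6:52 7:66 8:67

Derivation:
P[k] = A[0] + ... + A[k]
P[k] includes A[1] iff k >= 1
Affected indices: 1, 2, ..., 8; delta = 6
  P[1]: 14 + 6 = 20
  P[2]: 17 + 6 = 23
  P[3]: 29 + 6 = 35
  P[4]: 28 + 6 = 34
  P[5]: 38 + 6 = 44
  P[6]: 46 + 6 = 52
  P[7]: 60 + 6 = 66
  P[8]: 61 + 6 = 67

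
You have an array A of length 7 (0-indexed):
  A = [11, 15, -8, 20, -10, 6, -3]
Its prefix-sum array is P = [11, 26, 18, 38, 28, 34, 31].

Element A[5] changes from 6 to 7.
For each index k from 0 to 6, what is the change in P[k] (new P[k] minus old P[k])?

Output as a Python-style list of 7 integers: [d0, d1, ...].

Element change: A[5] 6 -> 7, delta = 1
For k < 5: P[k] unchanged, delta_P[k] = 0
For k >= 5: P[k] shifts by exactly 1
Delta array: [0, 0, 0, 0, 0, 1, 1]

Answer: [0, 0, 0, 0, 0, 1, 1]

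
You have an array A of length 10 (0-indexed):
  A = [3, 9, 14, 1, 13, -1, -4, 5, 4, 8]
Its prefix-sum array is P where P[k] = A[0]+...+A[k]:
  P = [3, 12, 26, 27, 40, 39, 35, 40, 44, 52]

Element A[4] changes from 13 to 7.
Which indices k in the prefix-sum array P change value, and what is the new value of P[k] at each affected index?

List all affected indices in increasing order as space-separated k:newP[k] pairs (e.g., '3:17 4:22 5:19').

Answer: 4:34 5:33 6:29 7:34 8:38 9:46

Derivation:
P[k] = A[0] + ... + A[k]
P[k] includes A[4] iff k >= 4
Affected indices: 4, 5, ..., 9; delta = -6
  P[4]: 40 + -6 = 34
  P[5]: 39 + -6 = 33
  P[6]: 35 + -6 = 29
  P[7]: 40 + -6 = 34
  P[8]: 44 + -6 = 38
  P[9]: 52 + -6 = 46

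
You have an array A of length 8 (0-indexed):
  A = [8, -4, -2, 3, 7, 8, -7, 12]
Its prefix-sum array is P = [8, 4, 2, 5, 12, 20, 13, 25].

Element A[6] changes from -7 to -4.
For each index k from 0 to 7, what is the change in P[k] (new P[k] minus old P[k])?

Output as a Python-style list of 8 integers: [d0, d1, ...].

Answer: [0, 0, 0, 0, 0, 0, 3, 3]

Derivation:
Element change: A[6] -7 -> -4, delta = 3
For k < 6: P[k] unchanged, delta_P[k] = 0
For k >= 6: P[k] shifts by exactly 3
Delta array: [0, 0, 0, 0, 0, 0, 3, 3]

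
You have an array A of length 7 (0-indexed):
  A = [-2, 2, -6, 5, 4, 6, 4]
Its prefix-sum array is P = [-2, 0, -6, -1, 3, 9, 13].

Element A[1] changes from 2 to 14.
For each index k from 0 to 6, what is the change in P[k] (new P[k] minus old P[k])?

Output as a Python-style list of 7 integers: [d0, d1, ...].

Answer: [0, 12, 12, 12, 12, 12, 12]

Derivation:
Element change: A[1] 2 -> 14, delta = 12
For k < 1: P[k] unchanged, delta_P[k] = 0
For k >= 1: P[k] shifts by exactly 12
Delta array: [0, 12, 12, 12, 12, 12, 12]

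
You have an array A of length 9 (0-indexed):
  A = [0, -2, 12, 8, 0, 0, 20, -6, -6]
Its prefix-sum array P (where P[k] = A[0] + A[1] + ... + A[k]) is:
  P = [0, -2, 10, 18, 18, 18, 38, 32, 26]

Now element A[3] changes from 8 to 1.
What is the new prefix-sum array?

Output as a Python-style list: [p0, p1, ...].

Change: A[3] 8 -> 1, delta = -7
P[k] for k < 3: unchanged (A[3] not included)
P[k] for k >= 3: shift by delta = -7
  P[0] = 0 + 0 = 0
  P[1] = -2 + 0 = -2
  P[2] = 10 + 0 = 10
  P[3] = 18 + -7 = 11
  P[4] = 18 + -7 = 11
  P[5] = 18 + -7 = 11
  P[6] = 38 + -7 = 31
  P[7] = 32 + -7 = 25
  P[8] = 26 + -7 = 19

Answer: [0, -2, 10, 11, 11, 11, 31, 25, 19]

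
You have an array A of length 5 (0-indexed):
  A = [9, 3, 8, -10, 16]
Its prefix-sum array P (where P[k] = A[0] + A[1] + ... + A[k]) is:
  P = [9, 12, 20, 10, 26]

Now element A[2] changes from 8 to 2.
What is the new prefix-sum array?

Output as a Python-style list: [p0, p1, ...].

Answer: [9, 12, 14, 4, 20]

Derivation:
Change: A[2] 8 -> 2, delta = -6
P[k] for k < 2: unchanged (A[2] not included)
P[k] for k >= 2: shift by delta = -6
  P[0] = 9 + 0 = 9
  P[1] = 12 + 0 = 12
  P[2] = 20 + -6 = 14
  P[3] = 10 + -6 = 4
  P[4] = 26 + -6 = 20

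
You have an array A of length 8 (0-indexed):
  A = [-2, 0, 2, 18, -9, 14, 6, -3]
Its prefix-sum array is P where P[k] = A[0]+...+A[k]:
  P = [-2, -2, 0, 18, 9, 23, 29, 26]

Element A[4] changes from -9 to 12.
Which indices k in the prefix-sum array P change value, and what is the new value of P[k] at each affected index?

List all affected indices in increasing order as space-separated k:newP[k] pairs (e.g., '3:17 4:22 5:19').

P[k] = A[0] + ... + A[k]
P[k] includes A[4] iff k >= 4
Affected indices: 4, 5, ..., 7; delta = 21
  P[4]: 9 + 21 = 30
  P[5]: 23 + 21 = 44
  P[6]: 29 + 21 = 50
  P[7]: 26 + 21 = 47

Answer: 4:30 5:44 6:50 7:47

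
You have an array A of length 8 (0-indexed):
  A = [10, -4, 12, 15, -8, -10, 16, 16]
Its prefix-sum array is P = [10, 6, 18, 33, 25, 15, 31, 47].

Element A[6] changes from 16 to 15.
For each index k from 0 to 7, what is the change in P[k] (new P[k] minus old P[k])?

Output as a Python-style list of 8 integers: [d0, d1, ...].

Answer: [0, 0, 0, 0, 0, 0, -1, -1]

Derivation:
Element change: A[6] 16 -> 15, delta = -1
For k < 6: P[k] unchanged, delta_P[k] = 0
For k >= 6: P[k] shifts by exactly -1
Delta array: [0, 0, 0, 0, 0, 0, -1, -1]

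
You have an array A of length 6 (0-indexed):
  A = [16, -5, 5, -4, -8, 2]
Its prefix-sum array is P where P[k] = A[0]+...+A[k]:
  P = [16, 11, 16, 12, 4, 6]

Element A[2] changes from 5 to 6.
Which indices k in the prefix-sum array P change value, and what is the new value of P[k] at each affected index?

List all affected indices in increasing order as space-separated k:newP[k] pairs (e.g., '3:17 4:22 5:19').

P[k] = A[0] + ... + A[k]
P[k] includes A[2] iff k >= 2
Affected indices: 2, 3, ..., 5; delta = 1
  P[2]: 16 + 1 = 17
  P[3]: 12 + 1 = 13
  P[4]: 4 + 1 = 5
  P[5]: 6 + 1 = 7

Answer: 2:17 3:13 4:5 5:7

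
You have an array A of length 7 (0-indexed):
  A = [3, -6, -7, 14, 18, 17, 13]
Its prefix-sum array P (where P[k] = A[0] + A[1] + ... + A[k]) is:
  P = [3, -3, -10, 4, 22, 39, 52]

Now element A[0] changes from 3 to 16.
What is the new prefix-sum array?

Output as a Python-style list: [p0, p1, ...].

Answer: [16, 10, 3, 17, 35, 52, 65]

Derivation:
Change: A[0] 3 -> 16, delta = 13
P[k] for k < 0: unchanged (A[0] not included)
P[k] for k >= 0: shift by delta = 13
  P[0] = 3 + 13 = 16
  P[1] = -3 + 13 = 10
  P[2] = -10 + 13 = 3
  P[3] = 4 + 13 = 17
  P[4] = 22 + 13 = 35
  P[5] = 39 + 13 = 52
  P[6] = 52 + 13 = 65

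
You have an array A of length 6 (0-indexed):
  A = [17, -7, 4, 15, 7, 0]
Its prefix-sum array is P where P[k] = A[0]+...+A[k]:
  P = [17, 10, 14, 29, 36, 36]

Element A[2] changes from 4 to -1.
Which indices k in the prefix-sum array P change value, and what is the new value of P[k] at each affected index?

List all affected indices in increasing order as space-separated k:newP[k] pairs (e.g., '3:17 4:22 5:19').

P[k] = A[0] + ... + A[k]
P[k] includes A[2] iff k >= 2
Affected indices: 2, 3, ..., 5; delta = -5
  P[2]: 14 + -5 = 9
  P[3]: 29 + -5 = 24
  P[4]: 36 + -5 = 31
  P[5]: 36 + -5 = 31

Answer: 2:9 3:24 4:31 5:31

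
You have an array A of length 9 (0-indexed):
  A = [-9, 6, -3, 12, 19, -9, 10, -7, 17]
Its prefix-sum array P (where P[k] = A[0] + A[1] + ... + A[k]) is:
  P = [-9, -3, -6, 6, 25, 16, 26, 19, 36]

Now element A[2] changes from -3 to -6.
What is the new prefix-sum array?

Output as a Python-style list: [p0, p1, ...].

Answer: [-9, -3, -9, 3, 22, 13, 23, 16, 33]

Derivation:
Change: A[2] -3 -> -6, delta = -3
P[k] for k < 2: unchanged (A[2] not included)
P[k] for k >= 2: shift by delta = -3
  P[0] = -9 + 0 = -9
  P[1] = -3 + 0 = -3
  P[2] = -6 + -3 = -9
  P[3] = 6 + -3 = 3
  P[4] = 25 + -3 = 22
  P[5] = 16 + -3 = 13
  P[6] = 26 + -3 = 23
  P[7] = 19 + -3 = 16
  P[8] = 36 + -3 = 33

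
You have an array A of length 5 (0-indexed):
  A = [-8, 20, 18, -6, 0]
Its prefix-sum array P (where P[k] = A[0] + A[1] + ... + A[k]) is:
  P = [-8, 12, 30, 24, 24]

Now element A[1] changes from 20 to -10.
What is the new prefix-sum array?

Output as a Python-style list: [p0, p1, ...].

Answer: [-8, -18, 0, -6, -6]

Derivation:
Change: A[1] 20 -> -10, delta = -30
P[k] for k < 1: unchanged (A[1] not included)
P[k] for k >= 1: shift by delta = -30
  P[0] = -8 + 0 = -8
  P[1] = 12 + -30 = -18
  P[2] = 30 + -30 = 0
  P[3] = 24 + -30 = -6
  P[4] = 24 + -30 = -6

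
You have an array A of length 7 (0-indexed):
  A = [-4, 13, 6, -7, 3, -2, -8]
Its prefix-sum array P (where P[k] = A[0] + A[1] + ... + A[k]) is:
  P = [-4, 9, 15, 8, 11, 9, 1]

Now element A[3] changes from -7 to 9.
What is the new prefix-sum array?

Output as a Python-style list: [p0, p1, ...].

Change: A[3] -7 -> 9, delta = 16
P[k] for k < 3: unchanged (A[3] not included)
P[k] for k >= 3: shift by delta = 16
  P[0] = -4 + 0 = -4
  P[1] = 9 + 0 = 9
  P[2] = 15 + 0 = 15
  P[3] = 8 + 16 = 24
  P[4] = 11 + 16 = 27
  P[5] = 9 + 16 = 25
  P[6] = 1 + 16 = 17

Answer: [-4, 9, 15, 24, 27, 25, 17]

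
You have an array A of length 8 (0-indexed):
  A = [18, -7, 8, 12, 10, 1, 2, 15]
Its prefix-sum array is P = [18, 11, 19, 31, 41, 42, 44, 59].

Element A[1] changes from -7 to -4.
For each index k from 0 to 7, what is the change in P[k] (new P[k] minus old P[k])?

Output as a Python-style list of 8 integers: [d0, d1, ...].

Element change: A[1] -7 -> -4, delta = 3
For k < 1: P[k] unchanged, delta_P[k] = 0
For k >= 1: P[k] shifts by exactly 3
Delta array: [0, 3, 3, 3, 3, 3, 3, 3]

Answer: [0, 3, 3, 3, 3, 3, 3, 3]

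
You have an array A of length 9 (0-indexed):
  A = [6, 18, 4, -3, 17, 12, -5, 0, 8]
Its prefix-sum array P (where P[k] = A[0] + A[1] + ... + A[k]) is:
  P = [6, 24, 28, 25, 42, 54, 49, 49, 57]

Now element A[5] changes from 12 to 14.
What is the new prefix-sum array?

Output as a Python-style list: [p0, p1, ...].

Change: A[5] 12 -> 14, delta = 2
P[k] for k < 5: unchanged (A[5] not included)
P[k] for k >= 5: shift by delta = 2
  P[0] = 6 + 0 = 6
  P[1] = 24 + 0 = 24
  P[2] = 28 + 0 = 28
  P[3] = 25 + 0 = 25
  P[4] = 42 + 0 = 42
  P[5] = 54 + 2 = 56
  P[6] = 49 + 2 = 51
  P[7] = 49 + 2 = 51
  P[8] = 57 + 2 = 59

Answer: [6, 24, 28, 25, 42, 56, 51, 51, 59]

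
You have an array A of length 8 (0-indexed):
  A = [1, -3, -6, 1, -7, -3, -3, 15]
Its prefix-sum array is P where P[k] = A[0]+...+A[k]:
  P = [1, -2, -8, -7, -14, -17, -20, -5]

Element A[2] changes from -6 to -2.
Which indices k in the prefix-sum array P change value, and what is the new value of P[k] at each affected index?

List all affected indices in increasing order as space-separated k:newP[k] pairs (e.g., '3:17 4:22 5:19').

Answer: 2:-4 3:-3 4:-10 5:-13 6:-16 7:-1

Derivation:
P[k] = A[0] + ... + A[k]
P[k] includes A[2] iff k >= 2
Affected indices: 2, 3, ..., 7; delta = 4
  P[2]: -8 + 4 = -4
  P[3]: -7 + 4 = -3
  P[4]: -14 + 4 = -10
  P[5]: -17 + 4 = -13
  P[6]: -20 + 4 = -16
  P[7]: -5 + 4 = -1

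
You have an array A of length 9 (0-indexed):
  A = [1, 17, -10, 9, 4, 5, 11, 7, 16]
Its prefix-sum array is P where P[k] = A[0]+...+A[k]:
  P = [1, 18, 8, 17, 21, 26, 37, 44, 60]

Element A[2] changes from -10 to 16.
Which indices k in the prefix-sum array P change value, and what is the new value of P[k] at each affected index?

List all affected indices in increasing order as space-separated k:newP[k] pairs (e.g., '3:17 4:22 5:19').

P[k] = A[0] + ... + A[k]
P[k] includes A[2] iff k >= 2
Affected indices: 2, 3, ..., 8; delta = 26
  P[2]: 8 + 26 = 34
  P[3]: 17 + 26 = 43
  P[4]: 21 + 26 = 47
  P[5]: 26 + 26 = 52
  P[6]: 37 + 26 = 63
  P[7]: 44 + 26 = 70
  P[8]: 60 + 26 = 86

Answer: 2:34 3:43 4:47 5:52 6:63 7:70 8:86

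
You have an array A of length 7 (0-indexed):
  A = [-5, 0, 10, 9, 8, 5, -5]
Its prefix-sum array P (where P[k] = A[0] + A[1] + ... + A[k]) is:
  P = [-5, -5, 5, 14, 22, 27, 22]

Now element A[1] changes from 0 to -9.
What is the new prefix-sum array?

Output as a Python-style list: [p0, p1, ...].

Answer: [-5, -14, -4, 5, 13, 18, 13]

Derivation:
Change: A[1] 0 -> -9, delta = -9
P[k] for k < 1: unchanged (A[1] not included)
P[k] for k >= 1: shift by delta = -9
  P[0] = -5 + 0 = -5
  P[1] = -5 + -9 = -14
  P[2] = 5 + -9 = -4
  P[3] = 14 + -9 = 5
  P[4] = 22 + -9 = 13
  P[5] = 27 + -9 = 18
  P[6] = 22 + -9 = 13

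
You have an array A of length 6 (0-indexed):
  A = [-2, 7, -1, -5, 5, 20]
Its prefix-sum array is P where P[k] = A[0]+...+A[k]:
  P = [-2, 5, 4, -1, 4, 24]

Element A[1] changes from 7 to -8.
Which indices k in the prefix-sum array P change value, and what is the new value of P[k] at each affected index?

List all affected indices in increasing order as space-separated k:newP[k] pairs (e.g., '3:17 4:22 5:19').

Answer: 1:-10 2:-11 3:-16 4:-11 5:9

Derivation:
P[k] = A[0] + ... + A[k]
P[k] includes A[1] iff k >= 1
Affected indices: 1, 2, ..., 5; delta = -15
  P[1]: 5 + -15 = -10
  P[2]: 4 + -15 = -11
  P[3]: -1 + -15 = -16
  P[4]: 4 + -15 = -11
  P[5]: 24 + -15 = 9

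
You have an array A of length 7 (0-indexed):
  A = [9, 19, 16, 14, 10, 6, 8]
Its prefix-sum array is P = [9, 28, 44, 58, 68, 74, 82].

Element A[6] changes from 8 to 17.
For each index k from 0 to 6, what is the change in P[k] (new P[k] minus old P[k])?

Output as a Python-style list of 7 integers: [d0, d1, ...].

Answer: [0, 0, 0, 0, 0, 0, 9]

Derivation:
Element change: A[6] 8 -> 17, delta = 9
For k < 6: P[k] unchanged, delta_P[k] = 0
For k >= 6: P[k] shifts by exactly 9
Delta array: [0, 0, 0, 0, 0, 0, 9]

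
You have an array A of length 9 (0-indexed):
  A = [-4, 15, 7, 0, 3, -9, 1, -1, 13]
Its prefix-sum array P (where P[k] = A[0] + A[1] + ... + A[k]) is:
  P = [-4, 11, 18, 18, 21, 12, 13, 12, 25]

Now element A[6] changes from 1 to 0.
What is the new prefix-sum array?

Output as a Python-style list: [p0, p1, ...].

Answer: [-4, 11, 18, 18, 21, 12, 12, 11, 24]

Derivation:
Change: A[6] 1 -> 0, delta = -1
P[k] for k < 6: unchanged (A[6] not included)
P[k] for k >= 6: shift by delta = -1
  P[0] = -4 + 0 = -4
  P[1] = 11 + 0 = 11
  P[2] = 18 + 0 = 18
  P[3] = 18 + 0 = 18
  P[4] = 21 + 0 = 21
  P[5] = 12 + 0 = 12
  P[6] = 13 + -1 = 12
  P[7] = 12 + -1 = 11
  P[8] = 25 + -1 = 24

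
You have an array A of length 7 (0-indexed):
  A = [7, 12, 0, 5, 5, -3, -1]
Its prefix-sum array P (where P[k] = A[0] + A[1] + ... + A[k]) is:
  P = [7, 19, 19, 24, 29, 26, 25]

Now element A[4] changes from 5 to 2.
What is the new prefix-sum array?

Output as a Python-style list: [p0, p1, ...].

Answer: [7, 19, 19, 24, 26, 23, 22]

Derivation:
Change: A[4] 5 -> 2, delta = -3
P[k] for k < 4: unchanged (A[4] not included)
P[k] for k >= 4: shift by delta = -3
  P[0] = 7 + 0 = 7
  P[1] = 19 + 0 = 19
  P[2] = 19 + 0 = 19
  P[3] = 24 + 0 = 24
  P[4] = 29 + -3 = 26
  P[5] = 26 + -3 = 23
  P[6] = 25 + -3 = 22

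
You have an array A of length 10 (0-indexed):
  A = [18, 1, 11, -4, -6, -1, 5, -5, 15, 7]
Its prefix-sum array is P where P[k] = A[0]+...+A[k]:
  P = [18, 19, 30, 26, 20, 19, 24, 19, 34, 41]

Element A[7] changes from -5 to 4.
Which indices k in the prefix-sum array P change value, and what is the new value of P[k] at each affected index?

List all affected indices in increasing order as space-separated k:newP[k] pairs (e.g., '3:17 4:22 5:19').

P[k] = A[0] + ... + A[k]
P[k] includes A[7] iff k >= 7
Affected indices: 7, 8, ..., 9; delta = 9
  P[7]: 19 + 9 = 28
  P[8]: 34 + 9 = 43
  P[9]: 41 + 9 = 50

Answer: 7:28 8:43 9:50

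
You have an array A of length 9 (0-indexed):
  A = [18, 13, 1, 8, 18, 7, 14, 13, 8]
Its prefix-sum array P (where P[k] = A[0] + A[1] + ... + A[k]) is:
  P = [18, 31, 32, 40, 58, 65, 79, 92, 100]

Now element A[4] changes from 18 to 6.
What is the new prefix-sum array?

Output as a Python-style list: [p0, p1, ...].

Answer: [18, 31, 32, 40, 46, 53, 67, 80, 88]

Derivation:
Change: A[4] 18 -> 6, delta = -12
P[k] for k < 4: unchanged (A[4] not included)
P[k] for k >= 4: shift by delta = -12
  P[0] = 18 + 0 = 18
  P[1] = 31 + 0 = 31
  P[2] = 32 + 0 = 32
  P[3] = 40 + 0 = 40
  P[4] = 58 + -12 = 46
  P[5] = 65 + -12 = 53
  P[6] = 79 + -12 = 67
  P[7] = 92 + -12 = 80
  P[8] = 100 + -12 = 88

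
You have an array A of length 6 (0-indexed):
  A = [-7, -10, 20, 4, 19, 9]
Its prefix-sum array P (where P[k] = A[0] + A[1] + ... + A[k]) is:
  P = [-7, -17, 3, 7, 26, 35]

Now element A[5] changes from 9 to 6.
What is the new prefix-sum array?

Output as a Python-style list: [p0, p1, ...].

Answer: [-7, -17, 3, 7, 26, 32]

Derivation:
Change: A[5] 9 -> 6, delta = -3
P[k] for k < 5: unchanged (A[5] not included)
P[k] for k >= 5: shift by delta = -3
  P[0] = -7 + 0 = -7
  P[1] = -17 + 0 = -17
  P[2] = 3 + 0 = 3
  P[3] = 7 + 0 = 7
  P[4] = 26 + 0 = 26
  P[5] = 35 + -3 = 32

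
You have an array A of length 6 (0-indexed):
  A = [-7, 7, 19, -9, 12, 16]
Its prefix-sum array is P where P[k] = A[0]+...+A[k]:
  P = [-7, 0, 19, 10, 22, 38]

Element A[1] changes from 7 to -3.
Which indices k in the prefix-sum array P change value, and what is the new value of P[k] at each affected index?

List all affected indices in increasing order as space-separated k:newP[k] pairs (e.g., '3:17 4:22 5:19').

Answer: 1:-10 2:9 3:0 4:12 5:28

Derivation:
P[k] = A[0] + ... + A[k]
P[k] includes A[1] iff k >= 1
Affected indices: 1, 2, ..., 5; delta = -10
  P[1]: 0 + -10 = -10
  P[2]: 19 + -10 = 9
  P[3]: 10 + -10 = 0
  P[4]: 22 + -10 = 12
  P[5]: 38 + -10 = 28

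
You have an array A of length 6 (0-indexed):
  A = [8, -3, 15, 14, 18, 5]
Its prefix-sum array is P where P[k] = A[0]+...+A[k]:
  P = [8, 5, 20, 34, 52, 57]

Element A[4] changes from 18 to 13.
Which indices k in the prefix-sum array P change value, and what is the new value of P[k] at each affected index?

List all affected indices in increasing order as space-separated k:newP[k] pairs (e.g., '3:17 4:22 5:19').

P[k] = A[0] + ... + A[k]
P[k] includes A[4] iff k >= 4
Affected indices: 4, 5, ..., 5; delta = -5
  P[4]: 52 + -5 = 47
  P[5]: 57 + -5 = 52

Answer: 4:47 5:52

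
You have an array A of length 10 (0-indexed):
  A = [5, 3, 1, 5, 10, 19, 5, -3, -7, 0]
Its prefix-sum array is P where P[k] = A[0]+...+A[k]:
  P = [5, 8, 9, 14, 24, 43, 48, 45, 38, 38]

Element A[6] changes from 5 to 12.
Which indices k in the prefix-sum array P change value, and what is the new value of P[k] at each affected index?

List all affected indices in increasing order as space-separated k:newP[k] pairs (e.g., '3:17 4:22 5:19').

Answer: 6:55 7:52 8:45 9:45

Derivation:
P[k] = A[0] + ... + A[k]
P[k] includes A[6] iff k >= 6
Affected indices: 6, 7, ..., 9; delta = 7
  P[6]: 48 + 7 = 55
  P[7]: 45 + 7 = 52
  P[8]: 38 + 7 = 45
  P[9]: 38 + 7 = 45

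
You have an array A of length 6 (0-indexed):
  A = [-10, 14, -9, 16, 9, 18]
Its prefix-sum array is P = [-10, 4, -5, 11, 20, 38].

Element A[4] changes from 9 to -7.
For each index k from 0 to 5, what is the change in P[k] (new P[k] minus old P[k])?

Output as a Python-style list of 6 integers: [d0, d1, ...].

Element change: A[4] 9 -> -7, delta = -16
For k < 4: P[k] unchanged, delta_P[k] = 0
For k >= 4: P[k] shifts by exactly -16
Delta array: [0, 0, 0, 0, -16, -16]

Answer: [0, 0, 0, 0, -16, -16]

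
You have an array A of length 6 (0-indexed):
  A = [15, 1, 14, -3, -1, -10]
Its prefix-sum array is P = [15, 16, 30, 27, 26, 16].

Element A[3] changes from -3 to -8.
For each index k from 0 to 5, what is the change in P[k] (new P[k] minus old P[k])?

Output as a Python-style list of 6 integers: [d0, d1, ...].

Element change: A[3] -3 -> -8, delta = -5
For k < 3: P[k] unchanged, delta_P[k] = 0
For k >= 3: P[k] shifts by exactly -5
Delta array: [0, 0, 0, -5, -5, -5]

Answer: [0, 0, 0, -5, -5, -5]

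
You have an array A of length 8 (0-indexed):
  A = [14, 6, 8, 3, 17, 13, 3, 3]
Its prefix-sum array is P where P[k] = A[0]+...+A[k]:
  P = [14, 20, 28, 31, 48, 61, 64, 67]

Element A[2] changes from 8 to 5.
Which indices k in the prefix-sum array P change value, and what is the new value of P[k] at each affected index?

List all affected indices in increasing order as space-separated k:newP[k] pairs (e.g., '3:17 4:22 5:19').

Answer: 2:25 3:28 4:45 5:58 6:61 7:64

Derivation:
P[k] = A[0] + ... + A[k]
P[k] includes A[2] iff k >= 2
Affected indices: 2, 3, ..., 7; delta = -3
  P[2]: 28 + -3 = 25
  P[3]: 31 + -3 = 28
  P[4]: 48 + -3 = 45
  P[5]: 61 + -3 = 58
  P[6]: 64 + -3 = 61
  P[7]: 67 + -3 = 64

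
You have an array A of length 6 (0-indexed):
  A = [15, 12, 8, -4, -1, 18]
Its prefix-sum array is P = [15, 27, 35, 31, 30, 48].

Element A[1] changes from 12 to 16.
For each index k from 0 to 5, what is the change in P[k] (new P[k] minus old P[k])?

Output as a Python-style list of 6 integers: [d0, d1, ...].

Element change: A[1] 12 -> 16, delta = 4
For k < 1: P[k] unchanged, delta_P[k] = 0
For k >= 1: P[k] shifts by exactly 4
Delta array: [0, 4, 4, 4, 4, 4]

Answer: [0, 4, 4, 4, 4, 4]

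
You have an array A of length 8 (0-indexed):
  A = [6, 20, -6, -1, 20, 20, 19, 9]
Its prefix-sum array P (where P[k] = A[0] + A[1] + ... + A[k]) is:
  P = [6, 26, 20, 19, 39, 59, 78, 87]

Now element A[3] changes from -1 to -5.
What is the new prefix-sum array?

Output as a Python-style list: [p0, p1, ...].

Change: A[3] -1 -> -5, delta = -4
P[k] for k < 3: unchanged (A[3] not included)
P[k] for k >= 3: shift by delta = -4
  P[0] = 6 + 0 = 6
  P[1] = 26 + 0 = 26
  P[2] = 20 + 0 = 20
  P[3] = 19 + -4 = 15
  P[4] = 39 + -4 = 35
  P[5] = 59 + -4 = 55
  P[6] = 78 + -4 = 74
  P[7] = 87 + -4 = 83

Answer: [6, 26, 20, 15, 35, 55, 74, 83]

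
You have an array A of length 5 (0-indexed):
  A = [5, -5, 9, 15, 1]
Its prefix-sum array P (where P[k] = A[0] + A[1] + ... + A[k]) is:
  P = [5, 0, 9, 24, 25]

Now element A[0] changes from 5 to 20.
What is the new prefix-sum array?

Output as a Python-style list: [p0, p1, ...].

Change: A[0] 5 -> 20, delta = 15
P[k] for k < 0: unchanged (A[0] not included)
P[k] for k >= 0: shift by delta = 15
  P[0] = 5 + 15 = 20
  P[1] = 0 + 15 = 15
  P[2] = 9 + 15 = 24
  P[3] = 24 + 15 = 39
  P[4] = 25 + 15 = 40

Answer: [20, 15, 24, 39, 40]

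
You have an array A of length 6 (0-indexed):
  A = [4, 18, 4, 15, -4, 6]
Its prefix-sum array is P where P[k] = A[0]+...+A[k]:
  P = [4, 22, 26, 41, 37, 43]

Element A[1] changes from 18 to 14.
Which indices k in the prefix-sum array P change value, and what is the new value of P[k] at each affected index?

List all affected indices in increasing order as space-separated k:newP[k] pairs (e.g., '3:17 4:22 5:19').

Answer: 1:18 2:22 3:37 4:33 5:39

Derivation:
P[k] = A[0] + ... + A[k]
P[k] includes A[1] iff k >= 1
Affected indices: 1, 2, ..., 5; delta = -4
  P[1]: 22 + -4 = 18
  P[2]: 26 + -4 = 22
  P[3]: 41 + -4 = 37
  P[4]: 37 + -4 = 33
  P[5]: 43 + -4 = 39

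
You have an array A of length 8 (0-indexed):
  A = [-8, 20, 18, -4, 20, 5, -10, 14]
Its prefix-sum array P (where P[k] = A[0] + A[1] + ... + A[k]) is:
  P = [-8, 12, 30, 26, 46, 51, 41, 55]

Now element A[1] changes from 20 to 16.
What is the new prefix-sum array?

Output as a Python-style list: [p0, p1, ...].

Change: A[1] 20 -> 16, delta = -4
P[k] for k < 1: unchanged (A[1] not included)
P[k] for k >= 1: shift by delta = -4
  P[0] = -8 + 0 = -8
  P[1] = 12 + -4 = 8
  P[2] = 30 + -4 = 26
  P[3] = 26 + -4 = 22
  P[4] = 46 + -4 = 42
  P[5] = 51 + -4 = 47
  P[6] = 41 + -4 = 37
  P[7] = 55 + -4 = 51

Answer: [-8, 8, 26, 22, 42, 47, 37, 51]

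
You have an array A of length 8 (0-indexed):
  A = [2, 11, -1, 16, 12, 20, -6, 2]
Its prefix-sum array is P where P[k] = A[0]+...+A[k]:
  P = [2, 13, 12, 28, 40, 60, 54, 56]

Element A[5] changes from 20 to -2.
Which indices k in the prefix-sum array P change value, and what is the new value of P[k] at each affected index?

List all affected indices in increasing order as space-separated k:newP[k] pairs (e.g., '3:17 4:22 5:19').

Answer: 5:38 6:32 7:34

Derivation:
P[k] = A[0] + ... + A[k]
P[k] includes A[5] iff k >= 5
Affected indices: 5, 6, ..., 7; delta = -22
  P[5]: 60 + -22 = 38
  P[6]: 54 + -22 = 32
  P[7]: 56 + -22 = 34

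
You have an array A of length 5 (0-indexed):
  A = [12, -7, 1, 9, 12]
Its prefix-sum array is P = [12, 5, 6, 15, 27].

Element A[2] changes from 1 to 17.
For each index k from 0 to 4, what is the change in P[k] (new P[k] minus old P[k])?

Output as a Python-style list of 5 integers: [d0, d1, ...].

Answer: [0, 0, 16, 16, 16]

Derivation:
Element change: A[2] 1 -> 17, delta = 16
For k < 2: P[k] unchanged, delta_P[k] = 0
For k >= 2: P[k] shifts by exactly 16
Delta array: [0, 0, 16, 16, 16]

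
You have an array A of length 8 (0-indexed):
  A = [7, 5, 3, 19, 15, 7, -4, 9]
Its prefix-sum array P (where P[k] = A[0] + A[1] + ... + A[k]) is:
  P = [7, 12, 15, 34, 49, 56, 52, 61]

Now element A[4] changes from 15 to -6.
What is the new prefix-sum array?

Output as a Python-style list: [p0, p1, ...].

Answer: [7, 12, 15, 34, 28, 35, 31, 40]

Derivation:
Change: A[4] 15 -> -6, delta = -21
P[k] for k < 4: unchanged (A[4] not included)
P[k] for k >= 4: shift by delta = -21
  P[0] = 7 + 0 = 7
  P[1] = 12 + 0 = 12
  P[2] = 15 + 0 = 15
  P[3] = 34 + 0 = 34
  P[4] = 49 + -21 = 28
  P[5] = 56 + -21 = 35
  P[6] = 52 + -21 = 31
  P[7] = 61 + -21 = 40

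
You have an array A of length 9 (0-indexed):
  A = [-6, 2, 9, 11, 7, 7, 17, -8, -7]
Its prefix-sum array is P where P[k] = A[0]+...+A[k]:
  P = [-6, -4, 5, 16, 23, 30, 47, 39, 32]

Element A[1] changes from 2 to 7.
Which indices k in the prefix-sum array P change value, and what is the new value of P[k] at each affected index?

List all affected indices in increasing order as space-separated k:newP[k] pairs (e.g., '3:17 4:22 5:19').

P[k] = A[0] + ... + A[k]
P[k] includes A[1] iff k >= 1
Affected indices: 1, 2, ..., 8; delta = 5
  P[1]: -4 + 5 = 1
  P[2]: 5 + 5 = 10
  P[3]: 16 + 5 = 21
  P[4]: 23 + 5 = 28
  P[5]: 30 + 5 = 35
  P[6]: 47 + 5 = 52
  P[7]: 39 + 5 = 44
  P[8]: 32 + 5 = 37

Answer: 1:1 2:10 3:21 4:28 5:35 6:52 7:44 8:37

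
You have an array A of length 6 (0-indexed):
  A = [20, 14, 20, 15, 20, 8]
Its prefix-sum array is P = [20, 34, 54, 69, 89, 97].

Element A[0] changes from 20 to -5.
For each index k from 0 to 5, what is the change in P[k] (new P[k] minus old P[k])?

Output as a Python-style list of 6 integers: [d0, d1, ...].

Element change: A[0] 20 -> -5, delta = -25
For k < 0: P[k] unchanged, delta_P[k] = 0
For k >= 0: P[k] shifts by exactly -25
Delta array: [-25, -25, -25, -25, -25, -25]

Answer: [-25, -25, -25, -25, -25, -25]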